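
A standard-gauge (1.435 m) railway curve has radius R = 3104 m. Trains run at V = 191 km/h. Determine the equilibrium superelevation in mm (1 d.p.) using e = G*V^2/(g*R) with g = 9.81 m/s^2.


Convert speed: V = 191 / 3.6 = 53.0556 m/s
Apply formula: e = 1.435 * 53.0556^2 / (9.81 * 3104)
e = 1.435 * 2814.892 / 30450.24
e = 0.132655 m = 132.7 mm

132.7


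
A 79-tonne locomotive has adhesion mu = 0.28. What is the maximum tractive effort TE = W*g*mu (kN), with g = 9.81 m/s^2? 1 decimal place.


TE_max = W * g * mu
TE_max = 79 * 9.81 * 0.28
TE_max = 774.99 * 0.28
TE_max = 217.0 kN

217.0


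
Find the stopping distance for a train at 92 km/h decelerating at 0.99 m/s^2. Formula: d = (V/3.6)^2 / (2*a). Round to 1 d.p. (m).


Convert speed: V = 92 / 3.6 = 25.5556 m/s
V^2 = 653.0864
d = 653.0864 / (2 * 0.99)
d = 653.0864 / 1.98
d = 329.8 m

329.8


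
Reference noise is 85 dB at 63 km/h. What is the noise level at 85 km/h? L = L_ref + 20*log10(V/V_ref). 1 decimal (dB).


V/V_ref = 85 / 63 = 1.349206
log10(1.349206) = 0.130078
20 * 0.130078 = 2.6016
L = 85 + 2.6016 = 87.6 dB

87.6


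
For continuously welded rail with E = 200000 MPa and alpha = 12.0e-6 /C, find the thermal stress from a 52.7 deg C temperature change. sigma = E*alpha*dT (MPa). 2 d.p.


sigma = E * alpha * dT
sigma = 200000 * 12.0e-6 * 52.7
sigma = 2.4 * 52.7
sigma = 126.48 MPa

126.48


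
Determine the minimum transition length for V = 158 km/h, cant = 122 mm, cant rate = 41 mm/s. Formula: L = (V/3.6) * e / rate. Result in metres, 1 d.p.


Convert speed: V = 158 / 3.6 = 43.8889 m/s
L = 43.8889 * 122 / 41
L = 5354.4444 / 41
L = 130.6 m

130.6


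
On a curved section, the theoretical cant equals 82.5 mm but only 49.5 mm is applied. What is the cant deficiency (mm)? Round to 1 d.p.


Cant deficiency = equilibrium cant - actual cant
CD = 82.5 - 49.5
CD = 33.0 mm

33.0


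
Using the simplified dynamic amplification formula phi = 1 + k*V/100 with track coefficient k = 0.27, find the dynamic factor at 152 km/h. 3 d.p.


phi = 1 + k * V / 100
phi = 1 + 0.27 * 152 / 100
phi = 1 + 0.4104
phi = 1.410

1.410


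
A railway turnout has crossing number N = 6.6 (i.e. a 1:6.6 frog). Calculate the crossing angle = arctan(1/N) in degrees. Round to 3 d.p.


1/N = 1/6.6 = 0.151515
angle = arctan(0.151515) = 0.150371 rad
angle = 0.150371 * 180/pi = 8.616 degrees

8.616


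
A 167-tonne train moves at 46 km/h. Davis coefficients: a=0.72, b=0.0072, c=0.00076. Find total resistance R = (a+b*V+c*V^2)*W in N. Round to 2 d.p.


b*V = 0.0072 * 46 = 0.3312
c*V^2 = 0.00076 * 2116 = 1.60816
R_per_t = 0.72 + 0.3312 + 1.60816 = 2.65936 N/t
R_total = 2.65936 * 167 = 444.11 N

444.11


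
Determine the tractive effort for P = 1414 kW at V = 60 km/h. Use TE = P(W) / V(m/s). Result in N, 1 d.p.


Convert: P = 1414 kW = 1414000 W
V = 60 / 3.6 = 16.6667 m/s
TE = 1414000 / 16.6667
TE = 84840.0 N

84840.0


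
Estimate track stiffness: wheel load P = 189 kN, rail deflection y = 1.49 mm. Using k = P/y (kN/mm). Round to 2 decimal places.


Track stiffness k = P / y
k = 189 / 1.49
k = 126.85 kN/mm

126.85


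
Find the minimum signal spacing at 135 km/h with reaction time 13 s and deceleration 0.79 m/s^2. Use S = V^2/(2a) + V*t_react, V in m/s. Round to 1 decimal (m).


V = 135 / 3.6 = 37.5 m/s
Braking distance = 37.5^2 / (2*0.79) = 890.0316 m
Sighting distance = 37.5 * 13 = 487.5 m
S = 890.0316 + 487.5 = 1377.5 m

1377.5


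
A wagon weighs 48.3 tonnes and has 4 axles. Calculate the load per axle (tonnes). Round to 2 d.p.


Load per axle = total weight / number of axles
Load = 48.3 / 4
Load = 12.08 tonnes

12.08


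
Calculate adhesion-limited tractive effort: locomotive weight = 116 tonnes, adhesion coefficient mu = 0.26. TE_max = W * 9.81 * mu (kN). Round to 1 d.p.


TE_max = W * g * mu
TE_max = 116 * 9.81 * 0.26
TE_max = 1137.96 * 0.26
TE_max = 295.9 kN

295.9


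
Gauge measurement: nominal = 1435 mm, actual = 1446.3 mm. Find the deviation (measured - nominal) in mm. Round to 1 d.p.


Deviation = measured - nominal
Deviation = 1446.3 - 1435
Deviation = 11.3 mm

11.3


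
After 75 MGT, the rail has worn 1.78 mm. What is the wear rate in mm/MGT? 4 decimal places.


Wear rate = total wear / cumulative tonnage
Rate = 1.78 / 75
Rate = 0.0237 mm/MGT

0.0237


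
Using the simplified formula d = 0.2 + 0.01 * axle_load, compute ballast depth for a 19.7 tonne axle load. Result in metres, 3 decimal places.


d = 0.2 + 0.01 * 19.7
d = 0.2 + 0.197
d = 0.397 m

0.397


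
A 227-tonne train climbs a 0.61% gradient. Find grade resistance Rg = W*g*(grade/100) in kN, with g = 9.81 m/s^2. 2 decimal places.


Rg = W * 9.81 * grade / 100
Rg = 227 * 9.81 * 0.61 / 100
Rg = 2226.87 * 0.0061
Rg = 13.58 kN

13.58


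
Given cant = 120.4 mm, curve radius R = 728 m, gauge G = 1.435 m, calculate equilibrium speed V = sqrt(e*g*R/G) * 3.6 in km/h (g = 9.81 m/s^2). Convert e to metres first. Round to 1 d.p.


Convert cant: e = 120.4 mm = 0.1204 m
V_ms = sqrt(0.1204 * 9.81 * 728 / 1.435)
V_ms = sqrt(599.204371) = 24.4787 m/s
V = 24.4787 * 3.6 = 88.1 km/h

88.1


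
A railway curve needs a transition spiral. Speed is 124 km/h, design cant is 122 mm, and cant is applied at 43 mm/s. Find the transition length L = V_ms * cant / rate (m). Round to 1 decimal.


Convert speed: V = 124 / 3.6 = 34.4444 m/s
L = 34.4444 * 122 / 43
L = 4202.2222 / 43
L = 97.7 m

97.7


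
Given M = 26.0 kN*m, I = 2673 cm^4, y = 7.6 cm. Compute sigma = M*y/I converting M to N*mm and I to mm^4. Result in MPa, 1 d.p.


Convert units:
M = 26.0 kN*m = 26000000 N*mm
y = 7.6 cm = 76 mm
I = 2673 cm^4 = 26730000 mm^4
sigma = 26000000 * 76 / 26730000
sigma = 73.9 MPa

73.9


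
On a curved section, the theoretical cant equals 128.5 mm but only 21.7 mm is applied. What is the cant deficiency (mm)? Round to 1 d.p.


Cant deficiency = equilibrium cant - actual cant
CD = 128.5 - 21.7
CD = 106.8 mm

106.8


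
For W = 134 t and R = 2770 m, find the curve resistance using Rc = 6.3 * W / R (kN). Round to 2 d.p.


Rc = 6.3 * W / R
Rc = 6.3 * 134 / 2770
Rc = 844.2 / 2770
Rc = 0.30 kN

0.30


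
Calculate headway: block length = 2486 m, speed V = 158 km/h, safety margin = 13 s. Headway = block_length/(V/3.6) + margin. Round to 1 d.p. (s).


V = 158 / 3.6 = 43.8889 m/s
Block traversal time = 2486 / 43.8889 = 56.643 s
Headway = 56.643 + 13
Headway = 69.6 s

69.6


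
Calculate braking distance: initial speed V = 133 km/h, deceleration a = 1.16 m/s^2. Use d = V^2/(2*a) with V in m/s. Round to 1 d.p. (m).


Convert speed: V = 133 / 3.6 = 36.9444 m/s
V^2 = 1364.892
d = 1364.892 / (2 * 1.16)
d = 1364.892 / 2.32
d = 588.3 m

588.3


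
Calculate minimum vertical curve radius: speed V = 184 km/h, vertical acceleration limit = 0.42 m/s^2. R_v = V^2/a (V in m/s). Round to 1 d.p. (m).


Convert speed: V = 184 / 3.6 = 51.1111 m/s
V^2 = 2612.3457 m^2/s^2
R_v = 2612.3457 / 0.42
R_v = 6219.9 m

6219.9


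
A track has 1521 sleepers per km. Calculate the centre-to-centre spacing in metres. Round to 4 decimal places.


Spacing = 1000 m / number of sleepers
Spacing = 1000 / 1521
Spacing = 0.6575 m

0.6575


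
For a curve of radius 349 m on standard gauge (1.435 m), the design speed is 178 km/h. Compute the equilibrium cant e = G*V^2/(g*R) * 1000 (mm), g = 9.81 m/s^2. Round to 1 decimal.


Convert speed: V = 178 / 3.6 = 49.4444 m/s
Apply formula: e = 1.435 * 49.4444^2 / (9.81 * 349)
e = 1.435 * 2444.7531 / 3423.69
e = 1.02469 m = 1024.7 mm

1024.7


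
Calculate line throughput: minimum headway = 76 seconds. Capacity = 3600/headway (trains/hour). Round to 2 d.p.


Capacity = 3600 / headway
Capacity = 3600 / 76
Capacity = 47.37 trains/hour

47.37


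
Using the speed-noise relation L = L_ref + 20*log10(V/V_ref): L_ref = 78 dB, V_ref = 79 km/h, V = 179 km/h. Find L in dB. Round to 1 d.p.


V/V_ref = 179 / 79 = 2.265823
log10(2.265823) = 0.355226
20 * 0.355226 = 7.1045
L = 78 + 7.1045 = 85.1 dB

85.1


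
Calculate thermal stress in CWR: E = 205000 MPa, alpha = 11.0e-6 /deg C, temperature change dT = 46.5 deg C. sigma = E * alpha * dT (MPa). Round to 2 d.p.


sigma = E * alpha * dT
sigma = 205000 * 11.0e-6 * 46.5
sigma = 2.255 * 46.5
sigma = 104.86 MPa

104.86


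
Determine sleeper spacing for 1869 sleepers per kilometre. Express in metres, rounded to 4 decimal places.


Spacing = 1000 m / number of sleepers
Spacing = 1000 / 1869
Spacing = 0.5350 m

0.5350


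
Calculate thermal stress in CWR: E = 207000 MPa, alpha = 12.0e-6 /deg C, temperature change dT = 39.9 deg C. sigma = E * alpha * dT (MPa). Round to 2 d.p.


sigma = E * alpha * dT
sigma = 207000 * 12.0e-6 * 39.9
sigma = 2.484 * 39.9
sigma = 99.11 MPa

99.11


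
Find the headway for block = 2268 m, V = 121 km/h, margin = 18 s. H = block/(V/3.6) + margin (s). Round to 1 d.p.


V = 121 / 3.6 = 33.6111 m/s
Block traversal time = 2268 / 33.6111 = 67.4777 s
Headway = 67.4777 + 18
Headway = 85.5 s

85.5


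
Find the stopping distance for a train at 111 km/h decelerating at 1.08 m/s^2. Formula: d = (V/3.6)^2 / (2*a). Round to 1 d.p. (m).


Convert speed: V = 111 / 3.6 = 30.8333 m/s
V^2 = 950.6944
d = 950.6944 / (2 * 1.08)
d = 950.6944 / 2.16
d = 440.1 m

440.1


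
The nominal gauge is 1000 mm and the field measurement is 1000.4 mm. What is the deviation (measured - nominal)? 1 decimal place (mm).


Deviation = measured - nominal
Deviation = 1000.4 - 1000
Deviation = 0.4 mm

0.4


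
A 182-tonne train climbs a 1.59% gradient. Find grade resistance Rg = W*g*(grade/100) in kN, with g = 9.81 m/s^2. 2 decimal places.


Rg = W * 9.81 * grade / 100
Rg = 182 * 9.81 * 1.59 / 100
Rg = 1785.42 * 0.0159
Rg = 28.39 kN

28.39


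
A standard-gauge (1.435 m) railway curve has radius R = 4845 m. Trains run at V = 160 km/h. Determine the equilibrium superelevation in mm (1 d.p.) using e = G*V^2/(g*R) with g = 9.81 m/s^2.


Convert speed: V = 160 / 3.6 = 44.4444 m/s
Apply formula: e = 1.435 * 44.4444^2 / (9.81 * 4845)
e = 1.435 * 1975.3086 / 47529.45
e = 0.059638 m = 59.6 mm

59.6


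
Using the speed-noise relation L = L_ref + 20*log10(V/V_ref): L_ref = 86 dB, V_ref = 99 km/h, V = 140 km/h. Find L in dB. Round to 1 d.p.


V/V_ref = 140 / 99 = 1.414141
log10(1.414141) = 0.150493
20 * 0.150493 = 3.0099
L = 86 + 3.0099 = 89.0 dB

89.0


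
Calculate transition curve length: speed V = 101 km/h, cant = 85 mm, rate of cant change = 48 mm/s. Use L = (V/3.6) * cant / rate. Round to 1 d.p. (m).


Convert speed: V = 101 / 3.6 = 28.0556 m/s
L = 28.0556 * 85 / 48
L = 2384.7222 / 48
L = 49.7 m

49.7


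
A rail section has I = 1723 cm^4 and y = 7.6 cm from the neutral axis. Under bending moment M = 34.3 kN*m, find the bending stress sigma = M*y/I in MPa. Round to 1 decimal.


Convert units:
M = 34.3 kN*m = 34300000 N*mm
y = 7.6 cm = 76 mm
I = 1723 cm^4 = 17230000 mm^4
sigma = 34300000 * 76 / 17230000
sigma = 151.3 MPa

151.3


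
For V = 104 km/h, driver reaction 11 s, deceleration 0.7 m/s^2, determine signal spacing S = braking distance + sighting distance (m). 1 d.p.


V = 104 / 3.6 = 28.8889 m/s
Braking distance = 28.8889^2 / (2*0.7) = 596.1199 m
Sighting distance = 28.8889 * 11 = 317.7778 m
S = 596.1199 + 317.7778 = 913.9 m

913.9


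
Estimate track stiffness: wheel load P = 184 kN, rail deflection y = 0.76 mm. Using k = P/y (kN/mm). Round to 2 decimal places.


Track stiffness k = P / y
k = 184 / 0.76
k = 242.11 kN/mm

242.11


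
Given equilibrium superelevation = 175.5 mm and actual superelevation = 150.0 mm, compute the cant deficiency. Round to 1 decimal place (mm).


Cant deficiency = equilibrium cant - actual cant
CD = 175.5 - 150.0
CD = 25.5 mm

25.5


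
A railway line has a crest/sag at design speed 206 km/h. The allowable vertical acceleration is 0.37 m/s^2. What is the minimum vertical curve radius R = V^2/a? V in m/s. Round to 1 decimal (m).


Convert speed: V = 206 / 3.6 = 57.2222 m/s
V^2 = 3274.3827 m^2/s^2
R_v = 3274.3827 / 0.37
R_v = 8849.7 m

8849.7


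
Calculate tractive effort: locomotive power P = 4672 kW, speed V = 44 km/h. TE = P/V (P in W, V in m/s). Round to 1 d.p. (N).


Convert: P = 4672 kW = 4672000 W
V = 44 / 3.6 = 12.2222 m/s
TE = 4672000 / 12.2222
TE = 382254.5 N

382254.5


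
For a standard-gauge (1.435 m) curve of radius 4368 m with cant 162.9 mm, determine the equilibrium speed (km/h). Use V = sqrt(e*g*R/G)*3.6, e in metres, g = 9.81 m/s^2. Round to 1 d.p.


Convert cant: e = 162.9 mm = 0.1629 m
V_ms = sqrt(0.1629 * 9.81 * 4368 / 1.435)
V_ms = sqrt(4864.305249) = 69.7446 m/s
V = 69.7446 * 3.6 = 251.1 km/h

251.1


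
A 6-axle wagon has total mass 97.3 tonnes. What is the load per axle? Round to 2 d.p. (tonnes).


Load per axle = total weight / number of axles
Load = 97.3 / 6
Load = 16.22 tonnes

16.22


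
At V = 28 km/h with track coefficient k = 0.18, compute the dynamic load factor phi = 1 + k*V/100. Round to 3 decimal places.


phi = 1 + k * V / 100
phi = 1 + 0.18 * 28 / 100
phi = 1 + 0.0504
phi = 1.050

1.050


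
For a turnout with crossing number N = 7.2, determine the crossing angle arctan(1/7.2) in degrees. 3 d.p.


1/N = 1/7.2 = 0.138889
angle = arctan(0.138889) = 0.138006 rad
angle = 0.138006 * 180/pi = 7.907 degrees

7.907


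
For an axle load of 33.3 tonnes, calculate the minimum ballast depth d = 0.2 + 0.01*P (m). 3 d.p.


d = 0.2 + 0.01 * 33.3
d = 0.2 + 0.333
d = 0.533 m

0.533


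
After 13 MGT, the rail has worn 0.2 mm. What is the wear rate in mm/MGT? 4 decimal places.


Wear rate = total wear / cumulative tonnage
Rate = 0.2 / 13
Rate = 0.0154 mm/MGT

0.0154


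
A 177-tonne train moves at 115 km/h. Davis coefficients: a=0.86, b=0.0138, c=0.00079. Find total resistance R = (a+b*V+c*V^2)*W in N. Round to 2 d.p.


b*V = 0.0138 * 115 = 1.587
c*V^2 = 0.00079 * 13225 = 10.44775
R_per_t = 0.86 + 1.587 + 10.44775 = 12.89475 N/t
R_total = 12.89475 * 177 = 2282.37 N

2282.37


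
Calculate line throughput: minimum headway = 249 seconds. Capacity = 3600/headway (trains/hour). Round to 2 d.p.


Capacity = 3600 / headway
Capacity = 3600 / 249
Capacity = 14.46 trains/hour

14.46


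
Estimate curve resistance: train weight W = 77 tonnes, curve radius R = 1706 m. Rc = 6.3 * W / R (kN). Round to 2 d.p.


Rc = 6.3 * W / R
Rc = 6.3 * 77 / 1706
Rc = 485.1 / 1706
Rc = 0.28 kN

0.28


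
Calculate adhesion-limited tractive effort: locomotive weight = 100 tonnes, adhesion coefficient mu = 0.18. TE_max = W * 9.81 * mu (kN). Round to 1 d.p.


TE_max = W * g * mu
TE_max = 100 * 9.81 * 0.18
TE_max = 981.0 * 0.18
TE_max = 176.6 kN

176.6


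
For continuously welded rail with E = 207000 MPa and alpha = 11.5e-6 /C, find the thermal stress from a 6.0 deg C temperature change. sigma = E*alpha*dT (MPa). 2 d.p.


sigma = E * alpha * dT
sigma = 207000 * 11.5e-6 * 6.0
sigma = 2.3805 * 6.0
sigma = 14.28 MPa

14.28


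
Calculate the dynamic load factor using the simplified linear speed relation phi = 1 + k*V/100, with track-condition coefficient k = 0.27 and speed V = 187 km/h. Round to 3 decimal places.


phi = 1 + k * V / 100
phi = 1 + 0.27 * 187 / 100
phi = 1 + 0.5049
phi = 1.505

1.505


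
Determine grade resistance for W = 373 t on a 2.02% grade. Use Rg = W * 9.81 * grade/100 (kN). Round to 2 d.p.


Rg = W * 9.81 * grade / 100
Rg = 373 * 9.81 * 2.02 / 100
Rg = 3659.13 * 0.0202
Rg = 73.91 kN

73.91


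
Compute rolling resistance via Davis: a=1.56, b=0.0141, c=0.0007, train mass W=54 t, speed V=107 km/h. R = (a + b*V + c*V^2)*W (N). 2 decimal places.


b*V = 0.0141 * 107 = 1.5087
c*V^2 = 0.0007 * 11449 = 8.0143
R_per_t = 1.56 + 1.5087 + 8.0143 = 11.083 N/t
R_total = 11.083 * 54 = 598.48 N

598.48


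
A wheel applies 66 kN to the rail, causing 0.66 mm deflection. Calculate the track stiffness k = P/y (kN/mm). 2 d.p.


Track stiffness k = P / y
k = 66 / 0.66
k = 100.00 kN/mm

100.00


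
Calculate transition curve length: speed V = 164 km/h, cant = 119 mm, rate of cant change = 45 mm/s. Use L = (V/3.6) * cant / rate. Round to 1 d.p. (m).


Convert speed: V = 164 / 3.6 = 45.5556 m/s
L = 45.5556 * 119 / 45
L = 5421.1111 / 45
L = 120.5 m

120.5


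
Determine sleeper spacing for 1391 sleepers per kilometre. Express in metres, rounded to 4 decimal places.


Spacing = 1000 m / number of sleepers
Spacing = 1000 / 1391
Spacing = 0.7189 m

0.7189


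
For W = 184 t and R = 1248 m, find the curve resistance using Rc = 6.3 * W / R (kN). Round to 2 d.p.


Rc = 6.3 * W / R
Rc = 6.3 * 184 / 1248
Rc = 1159.2 / 1248
Rc = 0.93 kN

0.93


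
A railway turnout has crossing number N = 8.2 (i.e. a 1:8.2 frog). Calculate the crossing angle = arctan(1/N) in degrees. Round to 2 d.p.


1/N = 1/8.2 = 0.121951
angle = arctan(0.121951) = 0.121352 rad
angle = 0.121352 * 180/pi = 6.95 degrees

6.95


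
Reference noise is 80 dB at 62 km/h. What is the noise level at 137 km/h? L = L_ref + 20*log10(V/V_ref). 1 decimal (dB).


V/V_ref = 137 / 62 = 2.209677
log10(2.209677) = 0.344329
20 * 0.344329 = 6.8866
L = 80 + 6.8866 = 86.9 dB

86.9


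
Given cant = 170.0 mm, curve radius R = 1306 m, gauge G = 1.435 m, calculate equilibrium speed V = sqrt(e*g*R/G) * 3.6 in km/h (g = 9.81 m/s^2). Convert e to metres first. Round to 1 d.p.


Convert cant: e = 170.0 mm = 0.1700 m
V_ms = sqrt(0.1700 * 9.81 * 1306 / 1.435)
V_ms = sqrt(1517.781324) = 38.9587 m/s
V = 38.9587 * 3.6 = 140.3 km/h

140.3


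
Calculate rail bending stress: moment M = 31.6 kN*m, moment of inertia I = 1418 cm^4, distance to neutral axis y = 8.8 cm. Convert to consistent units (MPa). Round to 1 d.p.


Convert units:
M = 31.6 kN*m = 31600000 N*mm
y = 8.8 cm = 88 mm
I = 1418 cm^4 = 14180000 mm^4
sigma = 31600000 * 88 / 14180000
sigma = 196.1 MPa

196.1


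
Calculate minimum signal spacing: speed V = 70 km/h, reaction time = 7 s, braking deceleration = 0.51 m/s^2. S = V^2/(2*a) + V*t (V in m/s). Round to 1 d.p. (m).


V = 70 / 3.6 = 19.4444 m/s
Braking distance = 19.4444^2 / (2*0.51) = 370.673 m
Sighting distance = 19.4444 * 7 = 136.1111 m
S = 370.673 + 136.1111 = 506.8 m

506.8


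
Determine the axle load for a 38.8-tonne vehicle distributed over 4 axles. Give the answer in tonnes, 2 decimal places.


Load per axle = total weight / number of axles
Load = 38.8 / 4
Load = 9.70 tonnes

9.70


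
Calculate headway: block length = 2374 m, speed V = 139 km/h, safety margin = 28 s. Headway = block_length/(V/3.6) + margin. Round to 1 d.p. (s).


V = 139 / 3.6 = 38.6111 m/s
Block traversal time = 2374 / 38.6111 = 61.4849 s
Headway = 61.4849 + 28
Headway = 89.5 s

89.5


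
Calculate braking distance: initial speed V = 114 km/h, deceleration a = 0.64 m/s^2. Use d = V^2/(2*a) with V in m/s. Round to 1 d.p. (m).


Convert speed: V = 114 / 3.6 = 31.6667 m/s
V^2 = 1002.7778
d = 1002.7778 / (2 * 0.64)
d = 1002.7778 / 1.28
d = 783.4 m

783.4


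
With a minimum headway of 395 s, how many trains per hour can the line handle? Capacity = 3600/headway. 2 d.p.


Capacity = 3600 / headway
Capacity = 3600 / 395
Capacity = 9.11 trains/hour

9.11


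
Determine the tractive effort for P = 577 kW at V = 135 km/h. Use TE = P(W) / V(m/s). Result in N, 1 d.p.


Convert: P = 577 kW = 577000 W
V = 135 / 3.6 = 37.5 m/s
TE = 577000 / 37.5
TE = 15386.7 N

15386.7


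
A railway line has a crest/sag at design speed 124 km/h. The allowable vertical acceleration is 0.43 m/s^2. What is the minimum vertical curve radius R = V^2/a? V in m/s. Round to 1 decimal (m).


Convert speed: V = 124 / 3.6 = 34.4444 m/s
V^2 = 1186.4198 m^2/s^2
R_v = 1186.4198 / 0.43
R_v = 2759.1 m

2759.1


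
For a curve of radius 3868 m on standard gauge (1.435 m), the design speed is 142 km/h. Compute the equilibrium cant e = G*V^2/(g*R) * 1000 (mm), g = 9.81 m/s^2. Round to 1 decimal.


Convert speed: V = 142 / 3.6 = 39.4444 m/s
Apply formula: e = 1.435 * 39.4444^2 / (9.81 * 3868)
e = 1.435 * 1555.8642 / 37945.08
e = 0.058839 m = 58.8 mm

58.8


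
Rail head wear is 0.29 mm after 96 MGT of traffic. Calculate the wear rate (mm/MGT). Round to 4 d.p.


Wear rate = total wear / cumulative tonnage
Rate = 0.29 / 96
Rate = 0.0030 mm/MGT

0.0030


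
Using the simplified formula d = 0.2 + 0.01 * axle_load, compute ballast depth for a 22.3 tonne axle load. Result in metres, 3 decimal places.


d = 0.2 + 0.01 * 22.3
d = 0.2 + 0.223
d = 0.423 m

0.423


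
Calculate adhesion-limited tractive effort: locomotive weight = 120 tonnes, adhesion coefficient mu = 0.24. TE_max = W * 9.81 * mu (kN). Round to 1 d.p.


TE_max = W * g * mu
TE_max = 120 * 9.81 * 0.24
TE_max = 1177.2 * 0.24
TE_max = 282.5 kN

282.5


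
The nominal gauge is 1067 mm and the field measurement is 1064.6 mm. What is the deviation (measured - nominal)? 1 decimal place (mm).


Deviation = measured - nominal
Deviation = 1064.6 - 1067
Deviation = -2.4 mm

-2.4


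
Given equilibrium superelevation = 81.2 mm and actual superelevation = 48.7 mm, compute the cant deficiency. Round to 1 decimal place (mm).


Cant deficiency = equilibrium cant - actual cant
CD = 81.2 - 48.7
CD = 32.5 mm

32.5


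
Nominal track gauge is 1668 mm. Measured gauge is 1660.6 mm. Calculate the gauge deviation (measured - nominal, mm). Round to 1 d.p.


Deviation = measured - nominal
Deviation = 1660.6 - 1668
Deviation = -7.4 mm

-7.4


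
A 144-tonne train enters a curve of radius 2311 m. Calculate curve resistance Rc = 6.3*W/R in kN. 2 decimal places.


Rc = 6.3 * W / R
Rc = 6.3 * 144 / 2311
Rc = 907.2 / 2311
Rc = 0.39 kN

0.39


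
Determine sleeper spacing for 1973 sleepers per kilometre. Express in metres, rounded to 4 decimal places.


Spacing = 1000 m / number of sleepers
Spacing = 1000 / 1973
Spacing = 0.5068 m

0.5068


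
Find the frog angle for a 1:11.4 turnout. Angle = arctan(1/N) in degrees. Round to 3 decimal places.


1/N = 1/11.4 = 0.087719
angle = arctan(0.087719) = 0.087495 rad
angle = 0.087495 * 180/pi = 5.013 degrees

5.013


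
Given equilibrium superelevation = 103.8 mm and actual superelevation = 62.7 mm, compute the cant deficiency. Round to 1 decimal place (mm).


Cant deficiency = equilibrium cant - actual cant
CD = 103.8 - 62.7
CD = 41.1 mm

41.1


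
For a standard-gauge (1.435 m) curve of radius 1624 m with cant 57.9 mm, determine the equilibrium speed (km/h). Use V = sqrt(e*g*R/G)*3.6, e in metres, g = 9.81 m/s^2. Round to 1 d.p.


Convert cant: e = 57.9 mm = 0.0579 m
V_ms = sqrt(0.0579 * 9.81 * 1624 / 1.435)
V_ms = sqrt(642.808624) = 25.3537 m/s
V = 25.3537 * 3.6 = 91.3 km/h

91.3


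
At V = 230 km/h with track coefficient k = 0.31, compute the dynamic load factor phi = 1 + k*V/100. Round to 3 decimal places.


phi = 1 + k * V / 100
phi = 1 + 0.31 * 230 / 100
phi = 1 + 0.713
phi = 1.713

1.713


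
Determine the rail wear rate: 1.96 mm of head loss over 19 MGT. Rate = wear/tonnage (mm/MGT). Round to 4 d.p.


Wear rate = total wear / cumulative tonnage
Rate = 1.96 / 19
Rate = 0.1032 mm/MGT

0.1032


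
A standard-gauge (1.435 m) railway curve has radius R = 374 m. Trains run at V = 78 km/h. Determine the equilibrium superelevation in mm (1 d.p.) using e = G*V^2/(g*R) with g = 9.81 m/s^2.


Convert speed: V = 78 / 3.6 = 21.6667 m/s
Apply formula: e = 1.435 * 21.6667^2 / (9.81 * 374)
e = 1.435 * 469.4444 / 3668.94
e = 0.18361 m = 183.6 mm

183.6


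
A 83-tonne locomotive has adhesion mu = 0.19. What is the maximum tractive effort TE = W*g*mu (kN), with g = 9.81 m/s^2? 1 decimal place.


TE_max = W * g * mu
TE_max = 83 * 9.81 * 0.19
TE_max = 814.23 * 0.19
TE_max = 154.7 kN

154.7


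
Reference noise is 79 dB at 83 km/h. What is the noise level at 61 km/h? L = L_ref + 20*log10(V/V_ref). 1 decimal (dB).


V/V_ref = 61 / 83 = 0.73494
log10(0.73494) = -0.133748
20 * -0.133748 = -2.675
L = 79 + -2.675 = 76.3 dB

76.3


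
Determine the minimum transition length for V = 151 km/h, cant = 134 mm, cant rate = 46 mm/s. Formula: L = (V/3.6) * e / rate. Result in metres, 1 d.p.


Convert speed: V = 151 / 3.6 = 41.9444 m/s
L = 41.9444 * 134 / 46
L = 5620.5556 / 46
L = 122.2 m

122.2


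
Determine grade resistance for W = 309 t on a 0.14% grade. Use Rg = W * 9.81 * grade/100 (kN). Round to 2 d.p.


Rg = W * 9.81 * grade / 100
Rg = 309 * 9.81 * 0.14 / 100
Rg = 3031.29 * 0.0014
Rg = 4.24 kN

4.24


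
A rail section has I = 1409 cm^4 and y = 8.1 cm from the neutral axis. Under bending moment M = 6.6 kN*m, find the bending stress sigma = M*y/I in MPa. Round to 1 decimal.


Convert units:
M = 6.6 kN*m = 6600000 N*mm
y = 8.1 cm = 81 mm
I = 1409 cm^4 = 14090000 mm^4
sigma = 6600000 * 81 / 14090000
sigma = 37.9 MPa

37.9


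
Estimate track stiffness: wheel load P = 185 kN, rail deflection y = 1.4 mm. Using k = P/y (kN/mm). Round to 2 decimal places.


Track stiffness k = P / y
k = 185 / 1.4
k = 132.14 kN/mm

132.14


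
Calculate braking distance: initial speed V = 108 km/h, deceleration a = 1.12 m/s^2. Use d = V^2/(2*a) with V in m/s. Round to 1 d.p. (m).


Convert speed: V = 108 / 3.6 = 30.0 m/s
V^2 = 900.0
d = 900.0 / (2 * 1.12)
d = 900.0 / 2.24
d = 401.8 m

401.8


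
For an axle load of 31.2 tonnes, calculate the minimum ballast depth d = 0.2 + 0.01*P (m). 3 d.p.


d = 0.2 + 0.01 * 31.2
d = 0.2 + 0.312
d = 0.512 m

0.512


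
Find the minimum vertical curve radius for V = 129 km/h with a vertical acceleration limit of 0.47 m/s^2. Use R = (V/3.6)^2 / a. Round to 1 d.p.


Convert speed: V = 129 / 3.6 = 35.8333 m/s
V^2 = 1284.0278 m^2/s^2
R_v = 1284.0278 / 0.47
R_v = 2732.0 m

2732.0


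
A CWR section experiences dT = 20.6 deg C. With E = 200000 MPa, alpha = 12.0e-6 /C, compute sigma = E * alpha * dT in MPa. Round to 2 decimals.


sigma = E * alpha * dT
sigma = 200000 * 12.0e-6 * 20.6
sigma = 2.4 * 20.6
sigma = 49.44 MPa

49.44


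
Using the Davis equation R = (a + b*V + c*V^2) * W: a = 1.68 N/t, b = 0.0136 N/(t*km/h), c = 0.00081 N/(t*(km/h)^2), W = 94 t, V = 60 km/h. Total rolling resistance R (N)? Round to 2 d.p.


b*V = 0.0136 * 60 = 0.816
c*V^2 = 0.00081 * 3600 = 2.916
R_per_t = 1.68 + 0.816 + 2.916 = 5.412 N/t
R_total = 5.412 * 94 = 508.73 N

508.73


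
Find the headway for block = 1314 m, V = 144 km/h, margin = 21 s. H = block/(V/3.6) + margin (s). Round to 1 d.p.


V = 144 / 3.6 = 40.0 m/s
Block traversal time = 1314 / 40.0 = 32.85 s
Headway = 32.85 + 21
Headway = 53.9 s

53.9


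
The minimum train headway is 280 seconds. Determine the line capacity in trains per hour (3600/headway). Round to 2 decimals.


Capacity = 3600 / headway
Capacity = 3600 / 280
Capacity = 12.86 trains/hour

12.86


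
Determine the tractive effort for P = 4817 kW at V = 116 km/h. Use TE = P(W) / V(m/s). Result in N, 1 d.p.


Convert: P = 4817 kW = 4817000 W
V = 116 / 3.6 = 32.2222 m/s
TE = 4817000 / 32.2222
TE = 149493.1 N

149493.1


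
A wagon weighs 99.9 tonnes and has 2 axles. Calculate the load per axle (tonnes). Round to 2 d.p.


Load per axle = total weight / number of axles
Load = 99.9 / 2
Load = 49.95 tonnes

49.95


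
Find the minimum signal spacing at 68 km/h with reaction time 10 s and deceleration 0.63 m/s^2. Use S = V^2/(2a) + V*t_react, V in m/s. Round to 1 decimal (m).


V = 68 / 3.6 = 18.8889 m/s
Braking distance = 18.8889^2 / (2*0.63) = 283.1668 m
Sighting distance = 18.8889 * 10 = 188.8889 m
S = 283.1668 + 188.8889 = 472.1 m

472.1


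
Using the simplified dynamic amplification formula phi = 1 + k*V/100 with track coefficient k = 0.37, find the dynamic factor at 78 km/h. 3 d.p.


phi = 1 + k * V / 100
phi = 1 + 0.37 * 78 / 100
phi = 1 + 0.2886
phi = 1.289

1.289


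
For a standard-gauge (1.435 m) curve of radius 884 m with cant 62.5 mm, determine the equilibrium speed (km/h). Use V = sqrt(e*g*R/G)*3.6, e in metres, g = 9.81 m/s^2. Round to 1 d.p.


Convert cant: e = 62.5 mm = 0.0625 m
V_ms = sqrt(0.0625 * 9.81 * 884 / 1.435)
V_ms = sqrt(377.702091) = 19.4346 m/s
V = 19.4346 * 3.6 = 70.0 km/h

70.0


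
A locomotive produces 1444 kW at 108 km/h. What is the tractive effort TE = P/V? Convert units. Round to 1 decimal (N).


Convert: P = 1444 kW = 1444000 W
V = 108 / 3.6 = 30.0 m/s
TE = 1444000 / 30.0
TE = 48133.3 N

48133.3


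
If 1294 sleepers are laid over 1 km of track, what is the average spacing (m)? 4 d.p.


Spacing = 1000 m / number of sleepers
Spacing = 1000 / 1294
Spacing = 0.7728 m

0.7728


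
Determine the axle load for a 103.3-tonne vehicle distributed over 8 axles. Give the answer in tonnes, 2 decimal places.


Load per axle = total weight / number of axles
Load = 103.3 / 8
Load = 12.91 tonnes

12.91


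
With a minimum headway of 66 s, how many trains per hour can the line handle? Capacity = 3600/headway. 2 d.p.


Capacity = 3600 / headway
Capacity = 3600 / 66
Capacity = 54.55 trains/hour

54.55


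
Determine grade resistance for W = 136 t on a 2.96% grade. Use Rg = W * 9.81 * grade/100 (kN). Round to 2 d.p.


Rg = W * 9.81 * grade / 100
Rg = 136 * 9.81 * 2.96 / 100
Rg = 1334.16 * 0.0296
Rg = 39.49 kN

39.49


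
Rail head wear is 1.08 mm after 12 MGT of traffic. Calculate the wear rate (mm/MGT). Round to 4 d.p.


Wear rate = total wear / cumulative tonnage
Rate = 1.08 / 12
Rate = 0.0900 mm/MGT

0.0900


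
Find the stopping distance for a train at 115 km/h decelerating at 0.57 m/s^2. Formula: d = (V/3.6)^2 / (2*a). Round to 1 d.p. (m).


Convert speed: V = 115 / 3.6 = 31.9444 m/s
V^2 = 1020.4475
d = 1020.4475 / (2 * 0.57)
d = 1020.4475 / 1.14
d = 895.1 m

895.1


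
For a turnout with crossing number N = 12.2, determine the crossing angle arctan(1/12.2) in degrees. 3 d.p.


1/N = 1/12.2 = 0.081967
angle = arctan(0.081967) = 0.081784 rad
angle = 0.081784 * 180/pi = 4.686 degrees

4.686


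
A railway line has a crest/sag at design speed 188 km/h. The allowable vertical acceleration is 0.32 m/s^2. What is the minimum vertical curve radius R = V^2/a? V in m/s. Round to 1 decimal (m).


Convert speed: V = 188 / 3.6 = 52.2222 m/s
V^2 = 2727.1605 m^2/s^2
R_v = 2727.1605 / 0.32
R_v = 8522.4 m

8522.4


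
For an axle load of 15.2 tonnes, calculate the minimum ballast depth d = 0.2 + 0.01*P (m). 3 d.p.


d = 0.2 + 0.01 * 15.2
d = 0.2 + 0.152
d = 0.352 m

0.352


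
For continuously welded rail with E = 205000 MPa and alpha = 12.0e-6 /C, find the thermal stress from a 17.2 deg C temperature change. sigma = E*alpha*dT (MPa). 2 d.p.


sigma = E * alpha * dT
sigma = 205000 * 12.0e-6 * 17.2
sigma = 2.46 * 17.2
sigma = 42.31 MPa

42.31


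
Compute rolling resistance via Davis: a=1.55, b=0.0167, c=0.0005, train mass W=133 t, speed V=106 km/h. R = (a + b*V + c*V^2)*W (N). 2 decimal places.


b*V = 0.0167 * 106 = 1.7702
c*V^2 = 0.0005 * 11236 = 5.618
R_per_t = 1.55 + 1.7702 + 5.618 = 8.9382 N/t
R_total = 8.9382 * 133 = 1188.78 N

1188.78


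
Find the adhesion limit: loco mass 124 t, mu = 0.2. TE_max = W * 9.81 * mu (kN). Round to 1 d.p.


TE_max = W * g * mu
TE_max = 124 * 9.81 * 0.2
TE_max = 1216.44 * 0.2
TE_max = 243.3 kN

243.3


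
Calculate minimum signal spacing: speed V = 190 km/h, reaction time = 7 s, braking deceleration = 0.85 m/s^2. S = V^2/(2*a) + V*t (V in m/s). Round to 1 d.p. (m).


V = 190 / 3.6 = 52.7778 m/s
Braking distance = 52.7778^2 / (2*0.85) = 1638.5258 m
Sighting distance = 52.7778 * 7 = 369.4444 m
S = 1638.5258 + 369.4444 = 2008.0 m

2008.0


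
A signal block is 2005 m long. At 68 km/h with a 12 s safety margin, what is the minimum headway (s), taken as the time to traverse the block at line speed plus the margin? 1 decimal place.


V = 68 / 3.6 = 18.8889 m/s
Block traversal time = 2005 / 18.8889 = 106.1471 s
Headway = 106.1471 + 12
Headway = 118.1 s

118.1


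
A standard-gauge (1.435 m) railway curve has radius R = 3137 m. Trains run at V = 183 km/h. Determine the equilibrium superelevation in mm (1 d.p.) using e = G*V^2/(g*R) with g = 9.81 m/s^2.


Convert speed: V = 183 / 3.6 = 50.8333 m/s
Apply formula: e = 1.435 * 50.8333^2 / (9.81 * 3137)
e = 1.435 * 2584.0278 / 30773.97
e = 0.120494 m = 120.5 mm

120.5


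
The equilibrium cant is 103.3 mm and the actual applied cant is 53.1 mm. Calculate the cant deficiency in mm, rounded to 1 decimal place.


Cant deficiency = equilibrium cant - actual cant
CD = 103.3 - 53.1
CD = 50.2 mm

50.2


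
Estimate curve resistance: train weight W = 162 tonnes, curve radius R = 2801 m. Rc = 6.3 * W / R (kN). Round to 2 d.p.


Rc = 6.3 * W / R
Rc = 6.3 * 162 / 2801
Rc = 1020.6 / 2801
Rc = 0.36 kN

0.36


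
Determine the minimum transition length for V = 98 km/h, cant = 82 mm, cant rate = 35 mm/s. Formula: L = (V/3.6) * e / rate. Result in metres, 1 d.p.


Convert speed: V = 98 / 3.6 = 27.2222 m/s
L = 27.2222 * 82 / 35
L = 2232.2222 / 35
L = 63.8 m

63.8


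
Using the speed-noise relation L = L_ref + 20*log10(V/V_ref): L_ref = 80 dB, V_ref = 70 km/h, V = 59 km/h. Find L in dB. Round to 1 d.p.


V/V_ref = 59 / 70 = 0.842857
log10(0.842857) = -0.074246
20 * -0.074246 = -1.4849
L = 80 + -1.4849 = 78.5 dB

78.5


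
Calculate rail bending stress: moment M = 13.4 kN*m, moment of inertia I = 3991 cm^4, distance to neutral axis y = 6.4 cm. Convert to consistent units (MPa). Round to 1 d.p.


Convert units:
M = 13.4 kN*m = 13400000 N*mm
y = 6.4 cm = 64 mm
I = 3991 cm^4 = 39910000 mm^4
sigma = 13400000 * 64 / 39910000
sigma = 21.5 MPa

21.5


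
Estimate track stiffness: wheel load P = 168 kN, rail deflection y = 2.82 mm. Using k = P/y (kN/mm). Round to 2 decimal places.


Track stiffness k = P / y
k = 168 / 2.82
k = 59.57 kN/mm

59.57


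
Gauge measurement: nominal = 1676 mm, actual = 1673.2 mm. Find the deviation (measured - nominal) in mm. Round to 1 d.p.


Deviation = measured - nominal
Deviation = 1673.2 - 1676
Deviation = -2.8 mm

-2.8


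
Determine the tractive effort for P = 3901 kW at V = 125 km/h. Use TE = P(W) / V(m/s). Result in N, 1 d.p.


Convert: P = 3901 kW = 3901000 W
V = 125 / 3.6 = 34.7222 m/s
TE = 3901000 / 34.7222
TE = 112348.8 N

112348.8


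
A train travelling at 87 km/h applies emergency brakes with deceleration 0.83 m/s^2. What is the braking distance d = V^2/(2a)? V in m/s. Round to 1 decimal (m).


Convert speed: V = 87 / 3.6 = 24.1667 m/s
V^2 = 584.0278
d = 584.0278 / (2 * 0.83)
d = 584.0278 / 1.66
d = 351.8 m

351.8


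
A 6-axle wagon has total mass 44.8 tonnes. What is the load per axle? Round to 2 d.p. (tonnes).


Load per axle = total weight / number of axles
Load = 44.8 / 6
Load = 7.47 tonnes

7.47


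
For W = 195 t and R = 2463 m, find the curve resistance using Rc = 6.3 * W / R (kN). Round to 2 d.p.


Rc = 6.3 * W / R
Rc = 6.3 * 195 / 2463
Rc = 1228.5 / 2463
Rc = 0.50 kN

0.50


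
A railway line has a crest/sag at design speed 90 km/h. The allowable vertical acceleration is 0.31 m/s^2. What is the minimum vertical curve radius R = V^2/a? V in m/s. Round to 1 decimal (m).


Convert speed: V = 90 / 3.6 = 25.0 m/s
V^2 = 625.0 m^2/s^2
R_v = 625.0 / 0.31
R_v = 2016.1 m

2016.1


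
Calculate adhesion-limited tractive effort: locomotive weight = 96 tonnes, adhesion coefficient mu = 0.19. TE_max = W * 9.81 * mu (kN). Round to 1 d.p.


TE_max = W * g * mu
TE_max = 96 * 9.81 * 0.19
TE_max = 941.76 * 0.19
TE_max = 178.9 kN

178.9


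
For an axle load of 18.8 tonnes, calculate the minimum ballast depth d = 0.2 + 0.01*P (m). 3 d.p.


d = 0.2 + 0.01 * 18.8
d = 0.2 + 0.188
d = 0.388 m

0.388


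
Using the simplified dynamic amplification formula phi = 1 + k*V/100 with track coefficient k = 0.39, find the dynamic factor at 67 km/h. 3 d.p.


phi = 1 + k * V / 100
phi = 1 + 0.39 * 67 / 100
phi = 1 + 0.2613
phi = 1.261

1.261


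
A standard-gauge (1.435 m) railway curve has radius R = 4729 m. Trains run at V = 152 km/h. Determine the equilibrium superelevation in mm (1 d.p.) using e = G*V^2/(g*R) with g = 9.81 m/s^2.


Convert speed: V = 152 / 3.6 = 42.2222 m/s
Apply formula: e = 1.435 * 42.2222^2 / (9.81 * 4729)
e = 1.435 * 1782.716 / 46391.49
e = 0.055144 m = 55.1 mm

55.1


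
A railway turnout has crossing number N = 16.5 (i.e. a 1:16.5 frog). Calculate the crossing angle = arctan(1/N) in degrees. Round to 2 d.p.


1/N = 1/16.5 = 0.060606
angle = arctan(0.060606) = 0.060532 rad
angle = 0.060532 * 180/pi = 3.47 degrees

3.47


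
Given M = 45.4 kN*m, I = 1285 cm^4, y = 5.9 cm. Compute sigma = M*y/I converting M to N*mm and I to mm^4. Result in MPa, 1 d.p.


Convert units:
M = 45.4 kN*m = 45400000 N*mm
y = 5.9 cm = 59 mm
I = 1285 cm^4 = 12850000 mm^4
sigma = 45400000 * 59 / 12850000
sigma = 208.5 MPa

208.5


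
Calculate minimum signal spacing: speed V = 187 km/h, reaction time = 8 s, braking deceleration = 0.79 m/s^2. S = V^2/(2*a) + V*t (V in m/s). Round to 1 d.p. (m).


V = 187 / 3.6 = 51.9444 m/s
Braking distance = 51.9444^2 / (2*0.79) = 1707.7375 m
Sighting distance = 51.9444 * 8 = 415.5556 m
S = 1707.7375 + 415.5556 = 2123.3 m

2123.3


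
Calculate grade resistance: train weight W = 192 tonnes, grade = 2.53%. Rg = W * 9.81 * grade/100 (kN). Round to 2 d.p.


Rg = W * 9.81 * grade / 100
Rg = 192 * 9.81 * 2.53 / 100
Rg = 1883.52 * 0.0253
Rg = 47.65 kN

47.65


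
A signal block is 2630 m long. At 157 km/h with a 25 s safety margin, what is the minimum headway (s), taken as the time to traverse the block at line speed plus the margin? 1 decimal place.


V = 157 / 3.6 = 43.6111 m/s
Block traversal time = 2630 / 43.6111 = 60.3057 s
Headway = 60.3057 + 25
Headway = 85.3 s

85.3


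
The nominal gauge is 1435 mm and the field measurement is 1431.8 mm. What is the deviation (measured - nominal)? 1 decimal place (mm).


Deviation = measured - nominal
Deviation = 1431.8 - 1435
Deviation = -3.2 mm

-3.2


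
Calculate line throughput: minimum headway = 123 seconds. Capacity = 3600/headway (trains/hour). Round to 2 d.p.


Capacity = 3600 / headway
Capacity = 3600 / 123
Capacity = 29.27 trains/hour

29.27


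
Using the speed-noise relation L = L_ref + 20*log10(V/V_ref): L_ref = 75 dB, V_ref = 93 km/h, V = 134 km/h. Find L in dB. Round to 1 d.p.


V/V_ref = 134 / 93 = 1.44086
log10(1.44086) = 0.158622
20 * 0.158622 = 3.1724
L = 75 + 3.1724 = 78.2 dB

78.2


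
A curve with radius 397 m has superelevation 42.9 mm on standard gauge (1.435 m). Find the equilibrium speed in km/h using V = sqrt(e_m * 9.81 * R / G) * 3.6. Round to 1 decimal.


Convert cant: e = 42.9 mm = 0.0429 m
V_ms = sqrt(0.0429 * 9.81 * 397 / 1.435)
V_ms = sqrt(116.430002) = 10.7903 m/s
V = 10.7903 * 3.6 = 38.8 km/h

38.8


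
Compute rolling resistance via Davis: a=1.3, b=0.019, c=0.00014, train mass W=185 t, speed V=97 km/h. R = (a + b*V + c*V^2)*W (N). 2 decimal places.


b*V = 0.019 * 97 = 1.843
c*V^2 = 0.00014 * 9409 = 1.31726
R_per_t = 1.3 + 1.843 + 1.31726 = 4.46026 N/t
R_total = 4.46026 * 185 = 825.15 N

825.15


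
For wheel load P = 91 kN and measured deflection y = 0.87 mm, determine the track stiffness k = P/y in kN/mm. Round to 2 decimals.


Track stiffness k = P / y
k = 91 / 0.87
k = 104.60 kN/mm

104.60


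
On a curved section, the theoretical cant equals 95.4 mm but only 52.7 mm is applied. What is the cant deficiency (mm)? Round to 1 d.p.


Cant deficiency = equilibrium cant - actual cant
CD = 95.4 - 52.7
CD = 42.7 mm

42.7


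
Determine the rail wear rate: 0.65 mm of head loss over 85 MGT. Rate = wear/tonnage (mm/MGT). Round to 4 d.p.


Wear rate = total wear / cumulative tonnage
Rate = 0.65 / 85
Rate = 0.0076 mm/MGT

0.0076


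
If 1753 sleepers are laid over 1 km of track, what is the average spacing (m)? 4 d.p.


Spacing = 1000 m / number of sleepers
Spacing = 1000 / 1753
Spacing = 0.5705 m

0.5705
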